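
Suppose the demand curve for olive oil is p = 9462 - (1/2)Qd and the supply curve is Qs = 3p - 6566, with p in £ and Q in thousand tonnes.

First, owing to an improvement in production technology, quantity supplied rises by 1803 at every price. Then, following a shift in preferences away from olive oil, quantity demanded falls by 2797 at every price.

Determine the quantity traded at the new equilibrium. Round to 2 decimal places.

Initially, 18924 - 2p = 3p - 6566, so 25490 = 5p and p = 5098, Q = 8728.
After the shift, demand is Qd = 16127 - 2p and supply is Qs = 3p - 4763.
Equate the new curves: 16127 - 2p = 3p - 4763, giving 20890 = 5p, p = 4178, Q = 7771.

7771.00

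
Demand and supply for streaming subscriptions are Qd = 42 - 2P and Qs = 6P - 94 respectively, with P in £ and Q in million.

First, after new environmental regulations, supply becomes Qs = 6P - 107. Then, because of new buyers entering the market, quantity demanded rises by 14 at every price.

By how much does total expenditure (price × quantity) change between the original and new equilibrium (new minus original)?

+174.71875

Original equilibrium: 42 - 2P = 6P - 94 gives 136 = 8P, so P = 17 and Q = 8.
After the shift, demand is Qd = 56 - 2P and supply is Qs = 6P - 107.
New equilibrium: 56 - 2P = 6P - 107 ⇒ 163 = 8P ⇒ P = 20.375, Q = 15.25.
Expenditure moves from 17×8 = 136 to 20.375×15.25 = 310.71875; change = +174.71875.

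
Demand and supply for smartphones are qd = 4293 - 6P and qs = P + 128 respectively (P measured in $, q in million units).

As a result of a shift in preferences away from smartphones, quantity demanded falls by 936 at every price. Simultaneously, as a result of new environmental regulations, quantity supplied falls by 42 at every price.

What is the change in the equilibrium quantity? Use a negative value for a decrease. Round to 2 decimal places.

Before the shock: 4293 - 6P = P + 128 ⇒ 4165 = 7P ⇒ P = 595, q = 723.
After the shift, demand is qd = 3357 - 6P and supply is qs = P + 86.
Setting them equal: 3357 - 6P = P + 86 → 3271 = 7P, so P = 3271/7 ≈ 467.2857 and q = 3873/7 ≈ 553.2857.
Δq = 553.2857 − 723 = -169.71.

-169.71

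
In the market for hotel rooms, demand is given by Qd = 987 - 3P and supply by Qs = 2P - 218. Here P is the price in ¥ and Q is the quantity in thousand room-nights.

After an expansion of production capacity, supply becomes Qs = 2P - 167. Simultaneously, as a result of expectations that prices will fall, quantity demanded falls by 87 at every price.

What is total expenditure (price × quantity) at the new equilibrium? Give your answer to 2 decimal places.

55441.32

Before the shock: 987 - 3P = 2P - 218 ⇒ 1205 = 5P ⇒ P = 241, Q = 264.
With the change applied: demand Qd = 900 - 3P, supply Qs = 2P - 167.
New equilibrium: 900 - 3P = 2P - 167 ⇒ 1067 = 5P ⇒ P = 213.4, Q = 259.8.
New expenditure = 213.4 × 259.8 = 55441.32.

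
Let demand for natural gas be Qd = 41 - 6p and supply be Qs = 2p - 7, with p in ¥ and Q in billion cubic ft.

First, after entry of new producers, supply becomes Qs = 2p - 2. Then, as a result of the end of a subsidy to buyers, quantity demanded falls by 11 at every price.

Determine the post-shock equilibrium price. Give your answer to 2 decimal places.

Solve the original market: 41 - 6p = 2p - 7, hence p = 6 and Q = 5.
The new curves are Qd = 30 - 6p (demand) and Qs = 2p - 2 (supply).
Clearing the new market: 30 - 6p = 2p - 2, so p = 4 and Q = 6.

4.00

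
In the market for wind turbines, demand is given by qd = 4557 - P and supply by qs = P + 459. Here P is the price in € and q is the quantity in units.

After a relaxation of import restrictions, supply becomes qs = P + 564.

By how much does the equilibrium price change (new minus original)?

-52.5

Before the shock: 4557 - P = P + 459 ⇒ 4098 = 2P ⇒ P = 2049, q = 2508.
With the change applied: demand qd = 4557 - P, supply qs = P + 564.
New equilibrium: 4557 - P = P + 564 ⇒ 3993 = 2P ⇒ P = 1996.5, q = 2560.5.
ΔP = 1996.5 − 2049 = -52.5.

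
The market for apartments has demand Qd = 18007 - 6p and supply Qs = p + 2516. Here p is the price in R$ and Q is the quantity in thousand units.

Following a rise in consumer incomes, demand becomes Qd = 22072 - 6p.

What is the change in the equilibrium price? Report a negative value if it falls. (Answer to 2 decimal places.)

Before the shock: 18007 - 6p = p + 2516 ⇒ 15491 = 7p ⇒ p = 2213, Q = 4729.
With the change applied: demand Qd = 22072 - 6p, supply Qs = p + 2516.
Setting them equal: 22072 - 6p = p + 2516 → 19556 = 7p, so p = 19556/7 ≈ 2793.7143 and Q = 37168/7 ≈ 5309.7143.
Δp = 2793.7143 − 2213 = +580.71.

+580.71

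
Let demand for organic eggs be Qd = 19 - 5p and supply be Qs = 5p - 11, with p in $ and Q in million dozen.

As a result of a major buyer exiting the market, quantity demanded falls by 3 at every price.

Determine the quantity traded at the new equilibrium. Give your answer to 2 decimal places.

2.50

Before the shock: 19 - 5p = 5p - 11 ⇒ 30 = 10p ⇒ p = 3, Q = 4.
The shock moves the curves to Qd = 16 - 5p and Qs = 5p - 11.
Equate the new curves: 16 - 5p = 5p - 11, giving 27 = 10p, p = 2.7, Q = 2.5.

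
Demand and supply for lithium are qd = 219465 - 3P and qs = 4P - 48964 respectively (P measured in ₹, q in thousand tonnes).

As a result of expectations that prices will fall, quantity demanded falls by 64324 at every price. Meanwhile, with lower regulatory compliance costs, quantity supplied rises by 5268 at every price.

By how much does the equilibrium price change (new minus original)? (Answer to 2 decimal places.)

-9941.71

Initially, 219465 - 3P = 4P - 48964, so 268429 = 7P and P = 38347, q = 104424.
After the shift, demand is qd = 155141 - 3P and supply is qs = 4P - 43696.
New equilibrium: 155141 - 3P = 4P - 43696 ⇒ 198837 = 7P ⇒ P = 198837/7 ≈ 28405.2857, q = 489476/7 ≈ 69925.1429.
ΔP = 28405.2857 − 38347 = -9941.71.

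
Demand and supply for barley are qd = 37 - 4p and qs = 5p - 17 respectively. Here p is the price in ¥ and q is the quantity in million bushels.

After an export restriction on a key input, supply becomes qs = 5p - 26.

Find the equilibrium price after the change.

Initially, 37 - 4p = 5p - 17, so 54 = 9p and p = 6, q = 13.
The new curves are qd = 37 - 4p (demand) and qs = 5p - 26 (supply).
New equilibrium: 37 - 4p = 5p - 26 ⇒ 63 = 9p ⇒ p = 7, q = 9.

7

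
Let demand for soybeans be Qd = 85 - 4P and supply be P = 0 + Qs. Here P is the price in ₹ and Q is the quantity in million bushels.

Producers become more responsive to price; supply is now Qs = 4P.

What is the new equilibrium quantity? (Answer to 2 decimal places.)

42.50

Before the shock: 85 - 4P = P ⇒ 85 = 5P ⇒ P = 17, Q = 17.
After the shift, demand is Qd = 85 - 4P and supply is Qs = 4P.
Clearing the new market: 85 - 4P = 4P, so P = 10.625 and Q = 42.5.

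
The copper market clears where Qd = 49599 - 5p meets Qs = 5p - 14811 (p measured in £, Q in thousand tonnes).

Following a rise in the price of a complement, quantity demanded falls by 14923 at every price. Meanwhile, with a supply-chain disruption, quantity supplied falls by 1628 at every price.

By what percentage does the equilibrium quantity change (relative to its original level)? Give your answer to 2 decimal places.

Initially, 49599 - 5p = 5p - 14811, so 64410 = 10p and p = 6441, Q = 17394.
With the change applied: demand Qd = 34676 - 5p, supply Qs = 5p - 16439.
Clearing the new market: 34676 - 5p = 5p - 16439, so p = 5111.5 and Q = 9118.5.
%ΔQ = (9118.5 − 17394) / 17394 × 100 = -47.58%.

-47.58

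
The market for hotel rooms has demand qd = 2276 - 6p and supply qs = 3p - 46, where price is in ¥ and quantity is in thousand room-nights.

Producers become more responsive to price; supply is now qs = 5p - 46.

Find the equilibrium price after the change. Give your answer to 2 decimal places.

Solve the original market: 2276 - 6p = 3p - 46, hence p = 258 and q = 728.
After the shift, demand is qd = 2276 - 6p and supply is qs = 5p - 46.
New equilibrium: 2276 - 6p = 5p - 46 ⇒ 2322 = 11p ⇒ p = 2322/11 ≈ 211.0909, q = 11104/11 ≈ 1009.4545.

211.09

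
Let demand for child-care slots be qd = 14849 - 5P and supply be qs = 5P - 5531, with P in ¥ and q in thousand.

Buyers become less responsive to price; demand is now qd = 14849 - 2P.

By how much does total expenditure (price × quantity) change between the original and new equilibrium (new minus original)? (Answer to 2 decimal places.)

+16783928.20

Solve the original market: 14849 - 5P = 5P - 5531, hence P = 2038 and q = 4659.
After the shift, demand is qd = 14849 - 2P and supply is qs = 5P - 5531.
Clearing the new market: 14849 - 2P = 5P - 5531, so P = 20380/7 ≈ 2911.4286 and q = 63183/7 ≈ 9026.1429.
Expenditure moves from 2038×4659 = 9495042 to 2911.4286×9026.1429 = 26278970.2041; change = +16783928.20.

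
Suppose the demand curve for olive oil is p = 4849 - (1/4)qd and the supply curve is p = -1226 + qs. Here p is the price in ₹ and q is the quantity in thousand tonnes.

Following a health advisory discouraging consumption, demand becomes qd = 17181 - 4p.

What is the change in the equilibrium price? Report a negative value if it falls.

-443

Before the shock: 19396 - 4p = p + 1226 ⇒ 18170 = 5p ⇒ p = 3634, q = 4860.
The new curves are qd = 17181 - 4p (demand) and qs = p + 1226 (supply).
New equilibrium: 17181 - 4p = p + 1226 ⇒ 15955 = 5p ⇒ p = 3191, q = 4417.
Δp = 3191 − 3634 = -443.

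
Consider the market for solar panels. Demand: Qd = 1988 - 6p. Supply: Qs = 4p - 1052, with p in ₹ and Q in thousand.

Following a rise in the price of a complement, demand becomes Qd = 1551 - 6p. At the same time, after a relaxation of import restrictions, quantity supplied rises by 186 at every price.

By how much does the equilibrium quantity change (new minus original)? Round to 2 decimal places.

Solve the original market: 1988 - 6p = 4p - 1052, hence p = 304 and Q = 164.
After the shift, demand is Qd = 1551 - 6p and supply is Qs = 4p - 866.
Setting them equal: 1551 - 6p = 4p - 866 → 2417 = 10p, so p = 241.7 and Q = 100.8.
ΔQ = 100.8 − 164 = -63.20.

-63.20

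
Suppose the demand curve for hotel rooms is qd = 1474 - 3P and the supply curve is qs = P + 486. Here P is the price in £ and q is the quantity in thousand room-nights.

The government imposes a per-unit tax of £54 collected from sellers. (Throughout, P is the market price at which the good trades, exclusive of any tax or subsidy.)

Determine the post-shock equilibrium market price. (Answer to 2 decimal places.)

Original equilibrium: 1474 - 3P = P + 486 gives 988 = 4P, so P = 247 and q = 733.
Since sellers keep the price net of the tax, the effective supply curve becomes qs = P + 432.
Clearing the new market: 1474 - 3P = P + 432, so P = 260.5 and q = 692.5.

260.50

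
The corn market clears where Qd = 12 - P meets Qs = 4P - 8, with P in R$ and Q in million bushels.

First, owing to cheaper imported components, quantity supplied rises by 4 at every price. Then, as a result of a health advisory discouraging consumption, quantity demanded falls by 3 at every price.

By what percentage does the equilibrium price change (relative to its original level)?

-35

Solve the original market: 12 - P = 4P - 8, hence P = 4 and Q = 8.
The shock moves the curves to Qd = 9 - P and Qs = 4P - 4.
Clearing the new market: 9 - P = 4P - 4, so P = 2.6 and Q = 6.4.
%ΔP = (2.6 − 4) / 4 × 100 = -35%.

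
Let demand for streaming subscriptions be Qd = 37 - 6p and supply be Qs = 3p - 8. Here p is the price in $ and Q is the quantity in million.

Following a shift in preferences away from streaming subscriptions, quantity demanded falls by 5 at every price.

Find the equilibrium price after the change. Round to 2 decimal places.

Initially, 37 - 6p = 3p - 8, so 45 = 9p and p = 5, Q = 7.
With the change applied: demand Qd = 32 - 6p, supply Qs = 3p - 8.
Equate the new curves: 32 - 6p = 3p - 8, giving 40 = 9p, p = 40/9 ≈ 4.4444, Q = 16/3 ≈ 5.3333.

4.44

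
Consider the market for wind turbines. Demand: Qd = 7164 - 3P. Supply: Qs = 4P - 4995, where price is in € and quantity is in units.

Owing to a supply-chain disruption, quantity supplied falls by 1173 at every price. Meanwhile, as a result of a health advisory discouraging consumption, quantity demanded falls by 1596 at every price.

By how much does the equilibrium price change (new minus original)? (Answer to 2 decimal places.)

-60.43

Solve the original market: 7164 - 3P = 4P - 4995, hence P = 1737 and Q = 1953.
With the change applied: demand Qd = 5568 - 3P, supply Qs = 4P - 6168.
Equate the new curves: 5568 - 3P = 4P - 6168, giving 11736 = 7P, P = 11736/7 ≈ 1676.5714, Q = 3768/7 ≈ 538.2857.
ΔP = 1676.5714 − 1737 = -60.43.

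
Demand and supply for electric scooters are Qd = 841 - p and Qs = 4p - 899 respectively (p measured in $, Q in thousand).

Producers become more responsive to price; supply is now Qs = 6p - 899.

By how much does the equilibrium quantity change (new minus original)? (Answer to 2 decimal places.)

Initially, 841 - p = 4p - 899, so 1740 = 5p and p = 348, Q = 493.
The new curves are Qd = 841 - p (demand) and Qs = 6p - 899 (supply).
Equate the new curves: 841 - p = 6p - 899, giving 1740 = 7p, p = 1740/7 ≈ 248.5714, Q = 4147/7 ≈ 592.4286.
ΔQ = 592.4286 − 493 = +99.43.

+99.43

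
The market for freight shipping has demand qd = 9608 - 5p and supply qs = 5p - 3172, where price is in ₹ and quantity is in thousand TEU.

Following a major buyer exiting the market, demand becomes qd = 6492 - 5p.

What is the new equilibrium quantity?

Initially, 9608 - 5p = 5p - 3172, so 12780 = 10p and p = 1278, q = 3218.
With the change applied: demand qd = 6492 - 5p, supply qs = 5p - 3172.
Equate the new curves: 6492 - 5p = 5p - 3172, giving 9664 = 10p, p = 966.4, q = 1660.

1660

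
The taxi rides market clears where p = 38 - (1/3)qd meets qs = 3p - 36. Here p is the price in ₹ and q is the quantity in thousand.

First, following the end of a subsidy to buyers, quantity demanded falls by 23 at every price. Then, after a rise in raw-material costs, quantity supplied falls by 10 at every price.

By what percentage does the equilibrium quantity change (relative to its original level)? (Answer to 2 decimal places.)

Initially, 114 - 3p = 3p - 36, so 150 = 6p and p = 25, q = 39.
With the change applied: demand qd = 91 - 3p, supply qs = 3p - 46.
Clearing the new market: 91 - 3p = 3p - 46, so p = 137/6 ≈ 22.8333 and q = 22.5.
%Δq = (22.5 − 39) / 39 × 100 = -42.31%.

-42.31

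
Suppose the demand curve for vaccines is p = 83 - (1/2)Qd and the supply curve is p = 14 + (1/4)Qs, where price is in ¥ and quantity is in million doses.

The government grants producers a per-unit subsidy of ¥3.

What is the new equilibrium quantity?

96

Original equilibrium: 166 - 2p = 4p - 56 gives 222 = 6p, so p = 37 and Q = 92.
Since sellers receive the price plus the subsidy, the effective supply curve becomes Qs = 4p - 44.
Equate the new curves: 166 - 2p = 4p - 44, giving 210 = 6p, p = 35, Q = 96.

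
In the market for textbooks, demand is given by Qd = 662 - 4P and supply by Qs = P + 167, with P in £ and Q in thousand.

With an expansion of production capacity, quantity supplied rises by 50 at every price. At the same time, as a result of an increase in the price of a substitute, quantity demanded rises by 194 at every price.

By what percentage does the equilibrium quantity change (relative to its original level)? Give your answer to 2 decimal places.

+29.62

Original equilibrium: 662 - 4P = P + 167 gives 495 = 5P, so P = 99 and Q = 266.
After the shift, demand is Qd = 856 - 4P and supply is Qs = P + 217.
New equilibrium: 856 - 4P = P + 217 ⇒ 639 = 5P ⇒ P = 127.8, Q = 344.8.
%ΔQ = (344.8 − 266) / 266 × 100 = +29.62%.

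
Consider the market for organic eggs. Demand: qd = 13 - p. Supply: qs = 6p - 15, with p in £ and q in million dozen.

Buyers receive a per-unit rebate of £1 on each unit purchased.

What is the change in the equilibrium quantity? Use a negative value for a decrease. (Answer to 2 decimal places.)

+0.86

Solve the original market: 13 - p = 6p - 15, hence p = 4 and q = 9.
Since buyers' out-of-pocket price is the market price minus the rebate, the effective demand curve becomes qd = 14 - p.
New equilibrium: 14 - p = 6p - 15 ⇒ 29 = 7p ⇒ p = 29/7 ≈ 4.1429, q = 69/7 ≈ 9.8571.
Δq = 9.8571 − 9 = +0.86.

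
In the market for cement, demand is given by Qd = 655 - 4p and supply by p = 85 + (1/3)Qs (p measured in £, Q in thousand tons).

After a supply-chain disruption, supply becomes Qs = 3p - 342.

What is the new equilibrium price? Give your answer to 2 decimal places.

142.43

Before the shock: 655 - 4p = 3p - 255 ⇒ 910 = 7p ⇒ p = 130, Q = 135.
After the shift, demand is Qd = 655 - 4p and supply is Qs = 3p - 342.
Clearing the new market: 655 - 4p = 3p - 342, so p = 997/7 ≈ 142.4286 and Q = 597/7 ≈ 85.2857.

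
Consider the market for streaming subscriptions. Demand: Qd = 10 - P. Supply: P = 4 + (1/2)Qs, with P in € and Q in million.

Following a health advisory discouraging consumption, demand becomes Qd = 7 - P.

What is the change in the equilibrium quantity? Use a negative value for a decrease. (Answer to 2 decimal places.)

-2.00

Original equilibrium: 10 - P = 2P - 8 gives 18 = 3P, so P = 6 and Q = 4.
After the shift, demand is Qd = 7 - P and supply is Qs = 2P - 8.
Equate the new curves: 7 - P = 2P - 8, giving 15 = 3P, P = 5, Q = 2.
ΔQ = 2 − 4 = -2.00.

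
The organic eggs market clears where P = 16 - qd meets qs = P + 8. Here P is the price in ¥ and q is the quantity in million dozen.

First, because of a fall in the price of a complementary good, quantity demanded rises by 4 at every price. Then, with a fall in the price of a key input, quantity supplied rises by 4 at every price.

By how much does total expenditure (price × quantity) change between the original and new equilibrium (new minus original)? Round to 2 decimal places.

+16.00

Before the shock: 16 - P = P + 8 ⇒ 8 = 2P ⇒ P = 4, q = 12.
After the shift, demand is qd = 20 - P and supply is qs = P + 12.
Equate the new curves: 20 - P = P + 12, giving 8 = 2P, P = 4, q = 16.
Expenditure moves from 4×12 = 48 to 4×16 = 64; change = +16.00.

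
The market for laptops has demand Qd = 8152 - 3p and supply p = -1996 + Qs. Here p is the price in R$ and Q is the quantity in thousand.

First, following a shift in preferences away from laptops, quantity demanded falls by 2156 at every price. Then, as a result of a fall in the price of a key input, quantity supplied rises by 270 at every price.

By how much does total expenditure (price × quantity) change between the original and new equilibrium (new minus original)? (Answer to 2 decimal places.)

Original equilibrium: 8152 - 3p = p + 1996 gives 6156 = 4p, so p = 1539 and Q = 3535.
After the shift, demand is Qd = 5996 - 3p and supply is Qs = p + 2266.
Equate the new curves: 5996 - 3p = p + 2266, giving 3730 = 4p, p = 932.5, Q = 3198.5.
Expenditure moves from 1539×3535 = 5440365 to 932.5×3198.5 = 2982601.25; change = -2457763.75.

-2457763.75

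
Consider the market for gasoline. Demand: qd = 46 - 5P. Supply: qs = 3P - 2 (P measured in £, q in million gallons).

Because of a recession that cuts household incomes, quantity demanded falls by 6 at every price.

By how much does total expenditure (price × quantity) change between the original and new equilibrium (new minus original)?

Initially, 46 - 5P = 3P - 2, so 48 = 8P and P = 6, q = 16.
After the shift, demand is qd = 40 - 5P and supply is qs = 3P - 2.
Equate the new curves: 40 - 5P = 3P - 2, giving 42 = 8P, P = 5.25, q = 13.75.
Expenditure moves from 6×16 = 96 to 5.25×13.75 = 72.1875; change = -23.8125.

-23.8125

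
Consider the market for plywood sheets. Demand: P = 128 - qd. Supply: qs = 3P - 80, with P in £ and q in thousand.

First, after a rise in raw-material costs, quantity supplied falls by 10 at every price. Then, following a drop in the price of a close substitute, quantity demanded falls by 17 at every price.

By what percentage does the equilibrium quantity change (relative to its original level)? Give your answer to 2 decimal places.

Original equilibrium: 128 - P = 3P - 80 gives 208 = 4P, so P = 52 and q = 76.
The shock moves the curves to qd = 111 - P and qs = 3P - 90.
New equilibrium: 111 - P = 3P - 90 ⇒ 201 = 4P ⇒ P = 50.25, q = 60.75.
%Δq = (60.75 − 76) / 76 × 100 = -20.07%.

-20.07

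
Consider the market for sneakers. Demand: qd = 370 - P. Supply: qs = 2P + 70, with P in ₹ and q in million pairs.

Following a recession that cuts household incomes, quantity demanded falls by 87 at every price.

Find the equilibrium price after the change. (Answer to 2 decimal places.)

71.00

Initially, 370 - P = 2P + 70, so 300 = 3P and P = 100, q = 270.
The new curves are qd = 283 - P (demand) and qs = 2P + 70 (supply).
New equilibrium: 283 - P = 2P + 70 ⇒ 213 = 3P ⇒ P = 71, q = 212.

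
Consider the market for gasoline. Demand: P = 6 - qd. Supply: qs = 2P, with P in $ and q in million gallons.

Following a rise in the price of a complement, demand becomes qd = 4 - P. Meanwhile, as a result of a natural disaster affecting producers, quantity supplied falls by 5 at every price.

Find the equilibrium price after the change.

3

Original equilibrium: 6 - P = 2P gives 6 = 3P, so P = 2 and q = 4.
With the change applied: demand qd = 4 - P, supply qs = 2P - 5.
Setting them equal: 4 - P = 2P - 5 → 9 = 3P, so P = 3 and q = 1.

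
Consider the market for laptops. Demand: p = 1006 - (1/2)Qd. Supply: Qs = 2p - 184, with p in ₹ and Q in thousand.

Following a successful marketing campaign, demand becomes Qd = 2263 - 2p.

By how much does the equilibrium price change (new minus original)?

+62.75

Initially, 2012 - 2p = 2p - 184, so 2196 = 4p and p = 549, Q = 914.
After the shift, demand is Qd = 2263 - 2p and supply is Qs = 2p - 184.
New equilibrium: 2263 - 2p = 2p - 184 ⇒ 2447 = 4p ⇒ p = 611.75, Q = 1039.5.
Δp = 611.75 − 549 = +62.75.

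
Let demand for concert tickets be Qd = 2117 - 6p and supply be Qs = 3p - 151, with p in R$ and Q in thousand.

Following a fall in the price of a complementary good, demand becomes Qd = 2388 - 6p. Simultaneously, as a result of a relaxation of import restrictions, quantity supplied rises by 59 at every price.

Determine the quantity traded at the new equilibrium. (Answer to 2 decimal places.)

Initially, 2117 - 6p = 3p - 151, so 2268 = 9p and p = 252, Q = 605.
The shock moves the curves to Qd = 2388 - 6p and Qs = 3p - 92.
New equilibrium: 2388 - 6p = 3p - 92 ⇒ 2480 = 9p ⇒ p = 2480/9 ≈ 275.5556, Q = 2204/3 ≈ 734.6667.

734.67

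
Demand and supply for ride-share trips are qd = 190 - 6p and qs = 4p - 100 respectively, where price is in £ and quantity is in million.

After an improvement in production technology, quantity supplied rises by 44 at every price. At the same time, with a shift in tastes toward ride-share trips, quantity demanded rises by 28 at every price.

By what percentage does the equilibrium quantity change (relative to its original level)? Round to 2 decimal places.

+235.00

Initially, 190 - 6p = 4p - 100, so 290 = 10p and p = 29, q = 16.
With the change applied: demand qd = 218 - 6p, supply qs = 4p - 56.
Setting them equal: 218 - 6p = 4p - 56 → 274 = 10p, so p = 27.4 and q = 53.6.
%Δq = (53.6 − 16) / 16 × 100 = +235.00%.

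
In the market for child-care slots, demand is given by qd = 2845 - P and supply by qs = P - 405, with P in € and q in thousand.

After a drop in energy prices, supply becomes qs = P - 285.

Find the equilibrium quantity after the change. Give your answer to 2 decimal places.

1280.00

Solve the original market: 2845 - P = P - 405, hence P = 1625 and q = 1220.
After the shift, demand is qd = 2845 - P and supply is qs = P - 285.
New equilibrium: 2845 - P = P - 285 ⇒ 3130 = 2P ⇒ P = 1565, q = 1280.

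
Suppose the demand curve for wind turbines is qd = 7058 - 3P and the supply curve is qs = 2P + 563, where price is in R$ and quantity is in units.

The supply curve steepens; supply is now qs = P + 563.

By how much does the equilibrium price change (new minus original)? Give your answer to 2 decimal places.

+324.75

Initially, 7058 - 3P = 2P + 563, so 6495 = 5P and P = 1299, q = 3161.
The new curves are qd = 7058 - 3P (demand) and qs = P + 563 (supply).
Setting them equal: 7058 - 3P = P + 563 → 6495 = 4P, so P = 1623.75 and q = 2186.75.
ΔP = 1623.75 − 1299 = +324.75.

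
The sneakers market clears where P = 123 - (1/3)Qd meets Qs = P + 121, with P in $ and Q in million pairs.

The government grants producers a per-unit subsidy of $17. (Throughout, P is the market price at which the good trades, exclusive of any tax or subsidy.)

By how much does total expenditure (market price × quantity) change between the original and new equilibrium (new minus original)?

-41.4375

Original equilibrium: 369 - 3P = P + 121 gives 248 = 4P, so P = 62 and Q = 183.
Since sellers receive the price plus the subsidy, the effective supply curve becomes Qs = P + 138.
Clearing the new market: 369 - 3P = P + 138, so P = 57.75 and Q = 195.75.
Expenditure moves from 62×183 = 11346 to 57.75×195.75 = 11304.5625; change = -41.4375.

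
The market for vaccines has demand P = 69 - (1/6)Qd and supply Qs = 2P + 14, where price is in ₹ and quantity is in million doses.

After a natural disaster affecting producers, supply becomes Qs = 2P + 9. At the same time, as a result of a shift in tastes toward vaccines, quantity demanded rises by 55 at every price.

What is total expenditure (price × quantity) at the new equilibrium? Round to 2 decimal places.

Initially, 414 - 6P = 2P + 14, so 400 = 8P and P = 50, Q = 114.
The new curves are Qd = 469 - 6P (demand) and Qs = 2P + 9 (supply).
New equilibrium: 469 - 6P = 2P + 9 ⇒ 460 = 8P ⇒ P = 57.5, Q = 124.
New expenditure = 57.5 × 124 = 7130.00.

7130.00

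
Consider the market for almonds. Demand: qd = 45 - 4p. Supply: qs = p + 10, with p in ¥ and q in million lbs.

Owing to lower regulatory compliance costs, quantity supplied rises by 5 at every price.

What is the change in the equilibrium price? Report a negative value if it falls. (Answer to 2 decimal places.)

-1.00

Initially, 45 - 4p = p + 10, so 35 = 5p and p = 7, q = 17.
The new curves are qd = 45 - 4p (demand) and qs = p + 15 (supply).
New equilibrium: 45 - 4p = p + 15 ⇒ 30 = 5p ⇒ p = 6, q = 21.
Δp = 6 − 7 = -1.00.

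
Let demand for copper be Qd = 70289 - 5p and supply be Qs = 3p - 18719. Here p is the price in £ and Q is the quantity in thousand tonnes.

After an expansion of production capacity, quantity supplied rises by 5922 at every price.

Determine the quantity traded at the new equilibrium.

Initially, 70289 - 5p = 3p - 18719, so 89008 = 8p and p = 11126, Q = 14659.
With the change applied: demand Qd = 70289 - 5p, supply Qs = 3p - 12797.
Equate the new curves: 70289 - 5p = 3p - 12797, giving 83086 = 8p, p = 10385.75, Q = 18360.25.

18360.25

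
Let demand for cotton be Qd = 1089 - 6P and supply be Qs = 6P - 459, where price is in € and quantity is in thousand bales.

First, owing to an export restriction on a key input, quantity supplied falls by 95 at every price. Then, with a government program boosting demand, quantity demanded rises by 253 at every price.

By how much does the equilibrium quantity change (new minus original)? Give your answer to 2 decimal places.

+79.00

Initially, 1089 - 6P = 6P - 459, so 1548 = 12P and P = 129, Q = 315.
The new curves are Qd = 1342 - 6P (demand) and Qs = 6P - 554 (supply).
Clearing the new market: 1342 - 6P = 6P - 554, so P = 158 and Q = 394.
ΔQ = 394 − 315 = +79.00.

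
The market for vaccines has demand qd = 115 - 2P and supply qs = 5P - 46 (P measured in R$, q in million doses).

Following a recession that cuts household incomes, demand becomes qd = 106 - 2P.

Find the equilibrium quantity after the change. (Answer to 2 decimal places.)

Original equilibrium: 115 - 2P = 5P - 46 gives 161 = 7P, so P = 23 and q = 69.
After the shift, demand is qd = 106 - 2P and supply is qs = 5P - 46.
Setting them equal: 106 - 2P = 5P - 46 → 152 = 7P, so P = 152/7 ≈ 21.7143 and q = 438/7 ≈ 62.5714.

62.57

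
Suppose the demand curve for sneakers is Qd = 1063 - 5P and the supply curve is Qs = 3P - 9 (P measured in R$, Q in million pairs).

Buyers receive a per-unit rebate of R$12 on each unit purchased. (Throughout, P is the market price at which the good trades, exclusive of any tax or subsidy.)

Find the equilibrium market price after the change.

Initially, 1063 - 5P = 3P - 9, so 1072 = 8P and P = 134, Q = 393.
Since buyers' out-of-pocket price is the market price minus the rebate, the effective demand curve becomes Qd = 1123 - 5P.
Equate the new curves: 1123 - 5P = 3P - 9, giving 1132 = 8P, P = 141.5, Q = 415.5.

141.5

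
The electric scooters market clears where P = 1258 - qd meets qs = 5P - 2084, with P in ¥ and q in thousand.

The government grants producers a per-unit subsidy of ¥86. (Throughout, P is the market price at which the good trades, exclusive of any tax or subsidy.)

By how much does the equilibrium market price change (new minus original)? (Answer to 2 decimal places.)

-71.67

Original equilibrium: 1258 - P = 5P - 2084 gives 3342 = 6P, so P = 557 and q = 701.
Since sellers receive the price plus the subsidy, the effective supply curve becomes qs = 5P - 1654.
Setting them equal: 1258 - P = 5P - 1654 → 2912 = 6P, so P = 1456/3 ≈ 485.3333 and q = 2318/3 ≈ 772.6667.
ΔP = 485.3333 − 557 = -71.67.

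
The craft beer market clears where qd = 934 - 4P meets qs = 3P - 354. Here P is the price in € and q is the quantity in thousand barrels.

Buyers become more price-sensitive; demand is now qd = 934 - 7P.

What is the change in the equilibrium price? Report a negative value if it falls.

Initially, 934 - 4P = 3P - 354, so 1288 = 7P and P = 184, q = 198.
The new curves are qd = 934 - 7P (demand) and qs = 3P - 354 (supply).
New equilibrium: 934 - 7P = 3P - 354 ⇒ 1288 = 10P ⇒ P = 128.8, q = 32.4.
ΔP = 128.8 − 184 = -55.2.

-55.2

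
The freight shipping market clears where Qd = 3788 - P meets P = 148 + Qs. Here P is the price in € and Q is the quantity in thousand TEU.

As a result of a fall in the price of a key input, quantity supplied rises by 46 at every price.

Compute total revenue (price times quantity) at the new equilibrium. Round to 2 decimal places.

Initially, 3788 - P = P - 148, so 3936 = 2P and P = 1968, Q = 1820.
The new curves are Qd = 3788 - P (demand) and Qs = P - 102 (supply).
New equilibrium: 3788 - P = P - 102 ⇒ 3890 = 2P ⇒ P = 1945, Q = 1843.
New expenditure = 1945 × 1843 = 3584635.00.

3584635.00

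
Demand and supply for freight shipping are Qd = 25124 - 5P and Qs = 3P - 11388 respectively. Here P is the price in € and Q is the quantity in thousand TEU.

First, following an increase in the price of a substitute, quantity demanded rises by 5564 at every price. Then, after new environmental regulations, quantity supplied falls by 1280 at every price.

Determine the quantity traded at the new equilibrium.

3590.5

Original equilibrium: 25124 - 5P = 3P - 11388 gives 36512 = 8P, so P = 4564 and Q = 2304.
With the change applied: demand Qd = 30688 - 5P, supply Qs = 3P - 12668.
Clearing the new market: 30688 - 5P = 3P - 12668, so P = 5419.5 and Q = 3590.5.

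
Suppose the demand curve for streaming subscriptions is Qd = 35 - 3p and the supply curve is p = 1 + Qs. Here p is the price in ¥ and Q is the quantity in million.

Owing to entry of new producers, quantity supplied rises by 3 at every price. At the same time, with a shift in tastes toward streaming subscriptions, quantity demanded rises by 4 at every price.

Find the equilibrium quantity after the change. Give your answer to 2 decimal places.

11.25

Initially, 35 - 3p = p - 1, so 36 = 4p and p = 9, Q = 8.
The shock moves the curves to Qd = 39 - 3p and Qs = p + 2.
Equate the new curves: 39 - 3p = p + 2, giving 37 = 4p, p = 9.25, Q = 11.25.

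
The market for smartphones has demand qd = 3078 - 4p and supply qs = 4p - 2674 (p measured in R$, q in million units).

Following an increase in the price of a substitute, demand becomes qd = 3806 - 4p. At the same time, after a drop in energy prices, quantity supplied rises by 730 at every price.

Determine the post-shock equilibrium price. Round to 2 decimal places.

718.75

Initially, 3078 - 4p = 4p - 2674, so 5752 = 8p and p = 719, q = 202.
After the shift, demand is qd = 3806 - 4p and supply is qs = 4p - 1944.
Clearing the new market: 3806 - 4p = 4p - 1944, so p = 718.75 and q = 931.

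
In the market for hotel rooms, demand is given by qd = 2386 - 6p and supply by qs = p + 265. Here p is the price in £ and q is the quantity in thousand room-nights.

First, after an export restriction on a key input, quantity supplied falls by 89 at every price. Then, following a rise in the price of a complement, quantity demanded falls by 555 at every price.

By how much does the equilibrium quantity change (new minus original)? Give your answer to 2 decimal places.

-155.57

Original equilibrium: 2386 - 6p = p + 265 gives 2121 = 7p, so p = 303 and q = 568.
The new curves are qd = 1831 - 6p (demand) and qs = p + 176 (supply).
Setting them equal: 1831 - 6p = p + 176 → 1655 = 7p, so p = 1655/7 ≈ 236.4286 and q = 2887/7 ≈ 412.4286.
Δq = 412.4286 − 568 = -155.57.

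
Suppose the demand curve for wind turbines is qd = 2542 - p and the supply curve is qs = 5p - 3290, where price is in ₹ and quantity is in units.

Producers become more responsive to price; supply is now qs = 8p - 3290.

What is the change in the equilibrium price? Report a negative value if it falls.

-324

Solve the original market: 2542 - p = 5p - 3290, hence p = 972 and q = 1570.
After the shift, demand is qd = 2542 - p and supply is qs = 8p - 3290.
New equilibrium: 2542 - p = 8p - 3290 ⇒ 5832 = 9p ⇒ p = 648, q = 1894.
Δp = 648 − 972 = -324.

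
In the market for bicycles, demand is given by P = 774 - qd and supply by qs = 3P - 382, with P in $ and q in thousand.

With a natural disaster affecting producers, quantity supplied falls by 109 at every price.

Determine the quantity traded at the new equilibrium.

457.75

Solve the original market: 774 - P = 3P - 382, hence P = 289 and q = 485.
After the shift, demand is qd = 774 - P and supply is qs = 3P - 491.
New equilibrium: 774 - P = 3P - 491 ⇒ 1265 = 4P ⇒ P = 316.25, q = 457.75.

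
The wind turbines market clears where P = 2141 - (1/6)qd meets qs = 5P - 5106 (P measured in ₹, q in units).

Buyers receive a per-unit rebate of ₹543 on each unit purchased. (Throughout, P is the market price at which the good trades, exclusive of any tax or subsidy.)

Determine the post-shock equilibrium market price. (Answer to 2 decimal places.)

Initially, 12846 - 6P = 5P - 5106, so 17952 = 11P and P = 1632, q = 3054.
Since buyers' out-of-pocket price is the market price minus the rebate, the effective demand curve becomes qd = 16104 - 6P.
Setting them equal: 16104 - 6P = 5P - 5106 → 21210 = 11P, so P = 21210/11 ≈ 1928.1818 and q = 49884/11 ≈ 4534.9091.

1928.18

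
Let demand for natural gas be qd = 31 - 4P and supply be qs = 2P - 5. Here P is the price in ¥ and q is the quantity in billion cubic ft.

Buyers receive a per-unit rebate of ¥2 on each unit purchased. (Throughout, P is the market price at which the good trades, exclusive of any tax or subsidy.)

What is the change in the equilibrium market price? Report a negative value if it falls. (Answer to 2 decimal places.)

+1.33

Initially, 31 - 4P = 2P - 5, so 36 = 6P and P = 6, q = 7.
Since buyers' out-of-pocket price is the market price minus the rebate, the effective demand curve becomes qd = 39 - 4P.
Setting them equal: 39 - 4P = 2P - 5 → 44 = 6P, so P = 22/3 ≈ 7.3333 and q = 29/3 ≈ 9.6667.
ΔP = 7.3333 − 6 = +1.33.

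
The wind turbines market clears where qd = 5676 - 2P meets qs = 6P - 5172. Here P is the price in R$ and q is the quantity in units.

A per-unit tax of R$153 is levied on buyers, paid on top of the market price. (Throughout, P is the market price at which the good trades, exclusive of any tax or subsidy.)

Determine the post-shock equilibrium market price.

Solve the original market: 5676 - 2P = 6P - 5172, hence P = 1356 and q = 2964.
Since buyers pay the price plus the tax, the effective demand curve becomes qd = 5370 - 2P.
New equilibrium: 5370 - 2P = 6P - 5172 ⇒ 10542 = 8P ⇒ P = 1317.75, q = 2734.5.

1317.75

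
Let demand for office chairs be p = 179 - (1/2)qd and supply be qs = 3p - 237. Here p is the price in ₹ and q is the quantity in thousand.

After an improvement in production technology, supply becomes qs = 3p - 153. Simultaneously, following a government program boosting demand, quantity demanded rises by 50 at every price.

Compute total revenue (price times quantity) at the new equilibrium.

20599.92

Initially, 358 - 2p = 3p - 237, so 595 = 5p and p = 119, q = 120.
The new curves are qd = 408 - 2p (demand) and qs = 3p - 153 (supply).
New equilibrium: 408 - 2p = 3p - 153 ⇒ 561 = 5p ⇒ p = 112.2, q = 183.6.
New expenditure = 112.2 × 183.6 = 20599.92.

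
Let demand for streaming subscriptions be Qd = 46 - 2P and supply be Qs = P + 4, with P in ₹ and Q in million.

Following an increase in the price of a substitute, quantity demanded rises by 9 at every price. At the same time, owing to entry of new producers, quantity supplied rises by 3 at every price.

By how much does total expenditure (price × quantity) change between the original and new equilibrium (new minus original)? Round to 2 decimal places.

Original equilibrium: 46 - 2P = P + 4 gives 42 = 3P, so P = 14 and Q = 18.
The shock moves the curves to Qd = 55 - 2P and Qs = P + 7.
Clearing the new market: 55 - 2P = P + 7, so P = 16 and Q = 23.
Expenditure moves from 14×18 = 252 to 16×23 = 368; change = +116.00.

+116.00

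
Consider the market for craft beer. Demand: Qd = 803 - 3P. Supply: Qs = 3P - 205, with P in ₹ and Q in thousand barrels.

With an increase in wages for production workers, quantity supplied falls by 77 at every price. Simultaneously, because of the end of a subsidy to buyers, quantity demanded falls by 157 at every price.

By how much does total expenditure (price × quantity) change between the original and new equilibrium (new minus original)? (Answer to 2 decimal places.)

-22082.67

Original equilibrium: 803 - 3P = 3P - 205 gives 1008 = 6P, so P = 168 and Q = 299.
The new curves are Qd = 646 - 3P (demand) and Qs = 3P - 282 (supply).
Setting them equal: 646 - 3P = 3P - 282 → 928 = 6P, so P = 464/3 ≈ 154.6667 and Q = 182.
Expenditure moves from 168×299 = 50232 to 154.6667×182 = 28149.3333; change = -22082.67.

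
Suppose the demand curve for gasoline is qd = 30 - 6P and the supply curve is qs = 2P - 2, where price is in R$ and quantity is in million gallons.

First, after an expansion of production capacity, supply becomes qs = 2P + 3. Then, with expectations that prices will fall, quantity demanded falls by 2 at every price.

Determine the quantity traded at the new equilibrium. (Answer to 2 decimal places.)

9.25

Solve the original market: 30 - 6P = 2P - 2, hence P = 4 and q = 6.
With the change applied: demand qd = 28 - 6P, supply qs = 2P + 3.
Clearing the new market: 28 - 6P = 2P + 3, so P = 3.125 and q = 9.25.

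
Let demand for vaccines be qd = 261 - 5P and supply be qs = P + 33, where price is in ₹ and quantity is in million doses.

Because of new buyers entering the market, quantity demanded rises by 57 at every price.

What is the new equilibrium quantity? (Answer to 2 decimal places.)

Initially, 261 - 5P = P + 33, so 228 = 6P and P = 38, q = 71.
With the change applied: demand qd = 318 - 5P, supply qs = P + 33.
Equate the new curves: 318 - 5P = P + 33, giving 285 = 6P, P = 47.5, q = 80.5.

80.50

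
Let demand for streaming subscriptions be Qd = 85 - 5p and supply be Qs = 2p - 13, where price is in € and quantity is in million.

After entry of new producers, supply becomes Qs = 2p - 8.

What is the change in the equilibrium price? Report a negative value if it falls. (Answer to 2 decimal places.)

Solve the original market: 85 - 5p = 2p - 13, hence p = 14 and Q = 15.
After the shift, demand is Qd = 85 - 5p and supply is Qs = 2p - 8.
Equate the new curves: 85 - 5p = 2p - 8, giving 93 = 7p, p = 93/7 ≈ 13.2857, Q = 130/7 ≈ 18.5714.
Δp = 13.2857 − 14 = -0.71.

-0.71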